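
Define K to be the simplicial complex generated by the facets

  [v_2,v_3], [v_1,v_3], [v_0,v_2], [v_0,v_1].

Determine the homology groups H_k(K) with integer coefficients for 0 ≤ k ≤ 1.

H_0 = Z,  H_1 = Z.

We work with the vertex ordering v_0 < v_1 < v_2 < v_3. The simplices of K, each written with vertices in increasing order, are:

  0-simplices (4): [v_0], [v_1], [v_2], [v_3]
  1-simplices (4): [v_0,v_1], [v_0,v_2], [v_1,v_3], [v_2,v_3]

giving chain groups C_0 ≅ Z^4, C_1 ≅ Z^4.

Boundary ∂_1: C_1 → C_0 is given by ∂[p,q] = [q] − [p].
This gives a 4×4 integer matrix of rank 3; reducing to Smith normal form yields diagonal entries (1,1,1).

Reading off H_k = ker ∂_k / im ∂_{k+1}:

  H_0: rank C_0 − rank ∂_1 = 4 − 3 = 1, and the invariant factors of ∂_1 are all 1, so H_0 ≅ Z.
  H_1: rank ker ∂_1 − rank ∂_2 = (4 − 3) − 0 = 1, and there is no ∂_2, so H_1 ≅ Z.

(K is a triangulation of the circle S^1.)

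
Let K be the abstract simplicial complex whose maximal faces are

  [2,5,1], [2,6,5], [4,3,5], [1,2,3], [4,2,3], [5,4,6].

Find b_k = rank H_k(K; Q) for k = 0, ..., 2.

We work with the vertex ordering 1 < 2 < 3 < 4 < 5 < 6. The simplices of K, each written with vertices in increasing order, are:

  0-simplices (6): [1], [2], [3], [4], [5], [6]
  1-simplices (12): [1,2], [1,3], [1,5], [2,3], [2,4], [2,5], [2,6], [3,4], [3,5], [4,5], [4,6], [5,6]
  2-simplices (6): [1,2,3], [1,2,5], [2,3,4], [2,5,6], [3,4,5], [4,5,6]

Hence C_0 ≅ Z^6, C_1 ≅ Z^12, C_2 ≅ Z^6.

The boundary map ∂_1: C_1 → C_0 sends each edge [p,q] (with p < q) to q − p. For instance
  ∂[4,6] = [6] − [4].
This gives a 6×12 integer matrix of rank 5; reducing to Smith normal form yields diagonal entries (1,1,1,1,1).

The boundary map ∂_2: C_2 → C_1 acts by ∂[p,q,r] = [q,r] − [p,r] + [p,q]. For instance
  ∂[2,5,6] = [5,6] − [2,6] + [2,5],
  ∂[1,2,5] = [2,5] − [1,5] + [1,2].
The 12×6 boundary matrix has rank 6 and Smith normal form diag(1,1,1,1,1,1).

Computing H_k = (kernel of ∂_k) / (image of ∂_{k+1}):

  H_0: rank C_0 − rank ∂_1 = 6 − 5 = 1, and the invariant factors of ∂_1 are all 1, so H_0 = Z.
  H_1: rank ker ∂_1 − rank ∂_2 = (12 − 5) − 6 = 1, and the invariant factors of ∂_2 are all 1, so H_1 = Z.
  H_2: rank ker ∂_2 − rank ∂_3 = (6 − 6) − 0 = 0, and there is no ∂_3, so H_2 = 0.

As a check, the Euler characteristic is 6 − 12 + 6 = 0, which agrees with 1 − 1 + 0 = 0.

Hence the Betti numbers are b_0 = 1, b_1 = 1, b_2 = 0.

b_0 = 1, b_1 = 1, b_2 = 0.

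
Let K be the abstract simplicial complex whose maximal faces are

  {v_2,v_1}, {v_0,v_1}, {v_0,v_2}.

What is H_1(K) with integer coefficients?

H_1 = Z.

We work with the vertex ordering v_0 < v_1 < v_2. The simplices of K, each written with vertices in increasing order, are:

  0-simplices (3): [v_0], [v_1], [v_2]
  1-simplices (3): [v_0,v_1], [v_0,v_2], [v_1,v_2]

Hence C_0 ≅ Z^3, C_1 ≅ Z^3.

Boundary ∂_1: C_1 → C_0 is given by ∂[p,q] = [q] − [p].
This gives a 3×3 integer matrix of rank 2; reducing to Smith normal form yields diagonal entries (1,1).

From H_k ≅ ker(∂_k) / im(∂_{k+1}) we obtain:

  H_1: rank ker ∂_1 − rank ∂_2 = (3 − 2) − 0 = 1, and there is no ∂_2, so H_1 = Z.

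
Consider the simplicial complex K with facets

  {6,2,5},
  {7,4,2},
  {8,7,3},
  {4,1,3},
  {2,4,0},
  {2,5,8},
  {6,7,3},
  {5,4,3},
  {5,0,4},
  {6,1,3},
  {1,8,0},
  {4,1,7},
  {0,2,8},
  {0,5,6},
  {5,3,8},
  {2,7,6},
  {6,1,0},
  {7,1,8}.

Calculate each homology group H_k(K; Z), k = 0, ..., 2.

H_0 ≅ Z,  H_1 ≅ Z ⊕ Z/2,  H_2 = 0.

Order the vertices as 0 < 1 < 2 < 3 < 4 < 5 < 6 < 7 < 8. Listing each simplex with vertices in this order, K has dimension 2 with simplices:

  0-simplices (9): [0], [1], [2], [3], [4], [5], [6], [7], [8]
  1-simplices (27): (27 of them)
  2-simplices (18): [0,1,6], [0,1,8], [0,2,4], [0,2,8], [0,4,5], [0,5,6], [1,3,4], [1,3,6], [1,4,7], [1,7,8], [2,4,7], [2,5,6], [2,5,8], [2,6,7], [3,4,5], [3,5,8], [3,6,7], [3,7,8]

so the chain groups are C_0 ≅ Z^9, C_1 ≅ Z^27, C_2 ≅ Z^18.

∂_1: C_1 → C_0 is given by ∂[p,q] = [q] − [p].
The 9×27 boundary matrix has rank 8 and Smith normal form diag(1,1,1,1,1,1,1,1).

The boundary map ∂_2: C_2 → C_1 sends each 2-simplex [p,q,r] to [q,r] − [p,r] + [p,q]. For instance
  ∂[3,4,5] = [4,5] − [3,5] + [3,4],
  ∂[2,5,6] = [5,6] − [2,6] + [2,5].
The 27×18 boundary matrix has rank 18 and Smith normal form diag(1,1,1,1,1,1,1,1,1,1,1,1,1,1,1,1,1,2).

Now H_k = ker ∂_k / im ∂_{k+1}, so:

  H_0: rank C_0 − rank ∂_1 = 9 − 8 = 1, and the invariant factors of ∂_1 are all 1, so H_0 = Z.
  H_1: rank ker ∂_1 − rank ∂_2 = (27 − 8) − 18 = 1, and ∂_2 has invariant factor 2 > 1, so H_1 = Z ⊕ Z/2.
  H_2: rank ker ∂_2 − rank ∂_3 = (18 − 18) − 0 = 0, and there is no ∂_3, so H_2 = 0.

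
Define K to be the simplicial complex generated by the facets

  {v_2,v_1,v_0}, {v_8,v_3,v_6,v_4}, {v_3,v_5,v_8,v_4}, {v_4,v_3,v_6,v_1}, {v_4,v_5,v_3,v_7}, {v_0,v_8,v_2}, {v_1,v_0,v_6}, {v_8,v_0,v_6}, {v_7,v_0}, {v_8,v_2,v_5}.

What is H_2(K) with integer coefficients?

H_2 ≅ 0.

Take the total order v_0 < v_1 < v_2 < v_3 < v_4 < v_5 < v_6 < v_7 < v_8 on the vertex set. Then K (dimension 3) consists of the simplices:

  0-simplices (9): [v_0], [v_1], [v_2], [v_3], [v_4], [v_5], [v_6], [v_7], [v_8]
  1-simplices (23): (23 of them)
  2-simplices (18): (18 of them)
  3-simplices (4): [v_1,v_3,v_4,v_6], [v_3,v_4,v_5,v_7], [v_3,v_4,v_5,v_8], [v_3,v_4,v_6,v_8]

Hence C_0 ≅ Z^9, C_1 ≅ Z^23, C_2 ≅ Z^18, C_3 ≅ Z^4.

The boundary map ∂_1: C_1 → C_0 is given by ∂[p,q] = [q] − [p]. For instance
  ∂[v_5,v_7] = [v_7] − [v_5].
The resulting 9×23 matrix has rank 8, and its Smith normal form has invariant factors (1,1,1,1,1,1,1,1).

Boundary ∂_2: C_2 → C_1 acts by ∂[p,q,r] = [q,r] − [p,r] + [p,q]. For instance
  ∂[v_3,v_4,v_5] = [v_4,v_5] − [v_3,v_5] + [v_3,v_4],
  ∂[v_1,v_3,v_6] = [v_3,v_6] − [v_1,v_6] + [v_1,v_3].
As a 23×18 matrix over Z this has rank 14, with invariant factors (1,1,1,1,1,1,1,1,1,1,1,1,1,1).

∂_3: C_3 → C_2 sends each 3-simplex σ to the alternating sum Σ_i (−1)^i (σ with its i-th vertex removed). For instance
  ∂[v_1,v_3,v_4,v_6] = [v_3,v_4,v_6] − [v_1,v_4,v_6] + [v_1,v_3,v_6] − [v_1,v_3,v_4],
  ∂[v_3,v_4,v_6,v_8] = [v_4,v_6,v_8] − [v_3,v_6,v_8] + [v_3,v_4,v_8] − [v_3,v_4,v_6].
The 18×4 boundary matrix has rank 4 and Smith normal form diag(1,1,1,1).

Now H_k = ker ∂_k / im ∂_{k+1}, so:

  H_2: rank ker ∂_2 − rank ∂_3 = (18 − 14) − 4 = 0, and the invariant factors of ∂_3 are all 1, so H_2 = 0.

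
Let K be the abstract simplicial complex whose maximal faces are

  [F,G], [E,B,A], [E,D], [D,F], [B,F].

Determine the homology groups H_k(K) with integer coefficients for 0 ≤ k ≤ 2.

Fix the vertex order A < B < D < E < F < G and write every simplex with vertices in increasing order. Then dim K = 2 and the simplices of K are:

  0-simplices (6): A, B, D, E, F, G
  1-simplices (7): AB, AE, BE, BF, DE, DF, FG
  2-simplices (1): ABE

so the chain groups are C_0 ≅ Z^6, C_1 ≅ Z^7, C_2 ≅ Z^1.

Boundary ∂_1: C_1 → C_0 sends each edge [p,q] (with p < q) to q − p. For instance
  ∂BF = F − B.
This gives a 6×7 integer matrix of rank 5; reducing to Smith normal form yields diagonal entries (1,1,1,1,1).

∂_2: C_2 → C_1 sends each 2-simplex [p,q,r] to [q,r] − [p,r] + [p,q]. For instance
  ∂ABE = BE − AE + AB.
The 7×1 boundary matrix has rank 1 and Smith normal form diag(1).

From H_k ≅ ker(∂_k) / im(∂_{k+1}) we obtain:

  H_0: rank C_0 − rank ∂_1 = 6 − 5 = 1, and the invariant factors of ∂_1 are all 1, so H_0 ≅ Z.
  H_1: rank ker ∂_1 − rank ∂_2 = (7 − 5) − 1 = 1, and the invariant factors of ∂_2 are all 1, so H_1 ≅ Z.
  H_2: rank ker ∂_2 − rank ∂_3 = (1 − 1) − 0 = 0, and there is no ∂_3, so H_2 ≅ 0.

As a check, the Euler characteristic is 6 − 7 + 1 = 0, which agrees with 1 − 1 + 0 = 0.

H_0 = Z,  H_1 = Z,  H_2 = 0.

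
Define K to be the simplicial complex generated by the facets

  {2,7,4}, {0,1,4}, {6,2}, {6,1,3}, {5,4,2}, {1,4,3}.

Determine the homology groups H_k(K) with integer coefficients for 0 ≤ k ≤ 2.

Take the total order 0 < 1 < 2 < 3 < 4 < 5 < 6 < 7 on the vertex set. Then K (dimension 2) consists of the simplices:

  0-simplices (8): [0], [1], [2], [3], [4], [5], [6], [7]
  1-simplices (13): [0,1], [0,4], [1,3], [1,4], [1,6], [2,4], [2,5], [2,6], [2,7], [3,4], [3,6], [4,5], [4,7]
  2-simplices (5): [0,1,4], [1,3,4], [1,3,6], [2,4,5], [2,4,7]

giving chain groups C_0 ≅ Z^8, C_1 ≅ Z^13, C_2 ≅ Z^5.

∂_1: C_1 → C_0 is given by ∂[p,q] = [q] − [p]. For instance
  ∂[2,5] = [5] − [2].
The resulting 8×13 matrix has rank 7, and its Smith normal form has invariant factors (1,1,1,1,1,1,1).

∂_2: C_2 → C_1 acts by ∂[p,q,r] = [q,r] − [p,r] + [p,q]. For instance
  ∂[2,4,5] = [4,5] − [2,5] + [2,4],
  ∂[1,3,6] = [3,6] − [1,6] + [1,3].
This gives a 13×5 integer matrix of rank 5; reducing to Smith normal form yields diagonal entries (1,1,1,1,1).

Computing H_k = (kernel of ∂_k) / (image of ∂_{k+1}):

  H_0: rank C_0 − rank ∂_1 = 8 − 7 = 1, and the invariant factors of ∂_1 are all 1, so H_0 = Z.
  H_1: rank ker ∂_1 − rank ∂_2 = (13 − 7) − 5 = 1, and the invariant factors of ∂_2 are all 1, so H_1 = Z.
  H_2: rank ker ∂_2 − rank ∂_3 = (5 − 5) − 0 = 0, and there is no ∂_3, so H_2 = 0.

As a check, the Euler characteristic is 8 − 13 + 5 = 0, which agrees with 1 − 1 + 0 = 0.

H_0 = Z,  H_1 = Z,  H_2 = 0.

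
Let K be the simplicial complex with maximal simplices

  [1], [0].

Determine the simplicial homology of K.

Take the total order 0 < 1 on the vertex set. Then K (dimension 0) consists of the simplices:

  0-simplices (2): [0], [1]

so the chain groups are C_0 ≅ Z^2.

Computing H_k = (kernel of ∂_k) / (image of ∂_{k+1}):

  H_0: rank C_0 − rank ∂_1 = 2 − 0 = 2, and there is no ∂_1, so H_0 = Z^2.

(K is a triangulation of a set of 2 points.)

H_0 ≅ Z^2.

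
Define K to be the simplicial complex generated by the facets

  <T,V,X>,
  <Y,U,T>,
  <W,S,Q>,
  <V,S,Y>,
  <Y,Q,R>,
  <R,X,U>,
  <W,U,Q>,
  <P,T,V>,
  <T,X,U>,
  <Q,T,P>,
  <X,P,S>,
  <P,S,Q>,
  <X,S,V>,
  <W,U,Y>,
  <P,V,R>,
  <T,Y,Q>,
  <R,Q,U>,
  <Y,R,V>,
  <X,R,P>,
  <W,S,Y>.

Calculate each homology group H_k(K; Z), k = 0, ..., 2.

Take the total order P < Q < R < S < T < U < V < W < X < Y on the vertex set. Then K (dimension 2) consists of the simplices:

  0-simplices (10): P, Q, R, S, T, U, V, W, X, Y
  1-simplices (30): PQ, PR, PS, PT, PV, PX, QR, QS, QT, QU, QW, QY, RU, RV, RX, RY, SV, SW, SX, SY, TU, TV, TX, TY, UW, UX, UY, VX, VY, WY
  2-simplices (20): PQS, PQT, PRV, PRX, PSX, PTV, QRU, QRY, QSW, QTY, QUW, RUX, RVY, SVX, SVY, SWY, TUX, TUY, TVX, UWY

giving chain groups C_0 ≅ Z^10, C_1 ≅ Z^30, C_2 ≅ Z^20.

∂_1: C_1 → C_0 maps an edge to its endpoints' difference, ∂[p,q] = q − p. For instance
  ∂SV = V − S.
As a 10×30 matrix over Z this has rank 9, with invariant factors (1,1,1,1,1,1,1,1,1).

∂_2: C_2 → C_1 acts by ∂[p,q,r] = [q,r] − [p,r] + [p,q]. For instance
  ∂PQS = QS − PS + PQ,
  ∂QTY = TY − QY + QT.
The resulting 30×20 matrix has rank 20, and its Smith normal form has invariant factors (1,1,1,1,1,1,1,1,1,1,1,1,1,1,1,1,1,1,1,2).

Reading off H_k = ker ∂_k / im ∂_{k+1}:

  H_0: rank C_0 − rank ∂_1 = 10 − 9 = 1, and the invariant factors of ∂_1 are all 1, so H_0 ≅ Z.
  H_1: rank ker ∂_1 − rank ∂_2 = (30 − 9) − 20 = 1, and ∂_2 has invariant factor 2 > 1, so H_1 ≅ Z × Z/2.
  H_2: rank ker ∂_2 − rank ∂_3 = (20 − 20) − 0 = 0, and there is no ∂_3, so H_2 ≅ 0.

As a check, the Euler characteristic is 10 − 30 + 20 = 0, which agrees with 1 − 1 + 0 = 0.
(K is a triangulation of the Klein bottle.)

H_0 = Z,  H_1 = Z × Z/2,  H_2 = 0.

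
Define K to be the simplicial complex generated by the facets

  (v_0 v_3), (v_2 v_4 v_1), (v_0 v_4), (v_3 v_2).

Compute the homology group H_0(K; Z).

H_0 = Z.

K has 5 vertices, 6 edges, 1 triangle.
rank ∂_0 = 0, rank ∂_1 = 4 ⇒ b_0 = 5 − 0 − 4 = 1; all invariant factors of ∂_1 are 1 so no torsion. So H_0 = Z.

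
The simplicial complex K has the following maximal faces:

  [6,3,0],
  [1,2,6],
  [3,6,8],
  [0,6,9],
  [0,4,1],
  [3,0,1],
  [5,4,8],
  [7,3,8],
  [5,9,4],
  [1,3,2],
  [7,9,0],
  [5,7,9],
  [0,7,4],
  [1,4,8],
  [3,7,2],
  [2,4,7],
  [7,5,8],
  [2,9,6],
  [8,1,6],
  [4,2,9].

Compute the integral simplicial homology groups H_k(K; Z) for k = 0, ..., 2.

H_0 ≅ Z,  H_1 ≅ Z × Z/2,  H_2 = 0.

Fix the vertex order 0 < 1 < 2 < 3 < 4 < 5 < 6 < 7 < 8 < 9 and write every simplex with vertices in increasing order. Then dim K = 2 and the simplices of K are:

  0-simplices (10): [0], [1], [2], [3], [4], [5], [6], [7], [8], [9]
  1-simplices (30): (30 of them)
  2-simplices (20): (20 of them)

giving chain groups C_0 ≅ Z^10, C_1 ≅ Z^30, C_2 ≅ Z^20.

∂_1: C_1 → C_0 sends each edge [p,q] (with p < q) to q − p. For instance
  ∂[0,3] = [3] − [0].
This gives a 10×30 integer matrix of rank 9; reducing to Smith normal form yields diagonal entries (1,1,1,1,1,1,1,1,1).

Boundary ∂_2: C_2 → C_1 maps a triangle to the signed sum of its edges. For instance
  ∂[1,2,6] = [2,6] − [1,6] + [1,2],
  ∂[1,4,8] = [4,8] − [1,8] + [1,4].
The resulting 30×20 matrix has rank 20, and its Smith normal form has invariant factors (1,1,1,1,1,1,1,1,1,1,1,1,1,1,1,1,1,1,1,2).

Computing H_k = (kernel of ∂_k) / (image of ∂_{k+1}):

  H_0: rank C_0 − rank ∂_1 = 10 − 9 = 1, and the invariant factors of ∂_1 are all 1, so H_0 = Z.
  H_1: rank ker ∂_1 − rank ∂_2 = (30 − 9) − 20 = 1, and ∂_2 has invariant factor 2 > 1, so H_1 = Z × Z/2.
  H_2: rank ker ∂_2 − rank ∂_3 = (20 − 20) − 0 = 0, and there is no ∂_3, so H_2 = 0.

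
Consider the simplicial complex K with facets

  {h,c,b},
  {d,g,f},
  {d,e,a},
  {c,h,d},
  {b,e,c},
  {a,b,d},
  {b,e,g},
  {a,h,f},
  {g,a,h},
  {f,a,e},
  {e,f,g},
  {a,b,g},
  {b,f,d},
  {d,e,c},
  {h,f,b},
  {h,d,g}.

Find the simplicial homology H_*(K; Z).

We work with the vertex ordering a < b < c < d < e < f < g < h. The simplices of K, each written with vertices in increasing order, are:

  0-simplices (8): a, b, c, d, e, f, g, h
  1-simplices (24): ab, ad, ae, af, ag, ah, bc, bd, be, bf, bg, bh, cd, ce, ch, de, df, dg, dh, ef, eg, fg, fh, gh
  2-simplices (16): abd, abg, ade, aef, afh, agh, bce, bch, bdf, beg, bfh, cde, cdh, dfg, dgh, efg

so the chain groups are C_0 ≅ Z^8, C_1 ≅ Z^24, C_2 ≅ Z^16.

Boundary ∂_1: C_1 → C_0 is given by ∂[p,q] = [q] − [p]. For instance
  ∂ab = b − a.
This gives a 8×24 integer matrix of rank 7; reducing to Smith normal form yields diagonal entries (1,1,1,1,1,1,1).

∂_2: C_2 → C_1 maps a triangle to the signed sum of its edges. For instance
  ∂agh = gh − ah + ag,
  ∂cdh = dh − ch + cd.
As a 24×16 matrix over Z this has rank 15, with invariant factors (1,1,1,1,1,1,1,1,1,1,1,1,1,1,1).

Now H_k = ker ∂_k / im ∂_{k+1}, so:

  H_0: rank C_0 − rank ∂_1 = 8 − 7 = 1, and the invariant factors of ∂_1 are all 1, so H_0 = Z.
  H_1: rank ker ∂_1 − rank ∂_2 = (24 − 7) − 15 = 2, and the invariant factors of ∂_2 are all 1, so H_1 = Z^2.
  H_2: rank ker ∂_2 − rank ∂_3 = (16 − 15) − 0 = 1, and there is no ∂_3, so H_2 = Z.

(K is a triangulation of the torus T^2.)

H_0 = Z,  H_1 = Z^2,  H_2 = Z.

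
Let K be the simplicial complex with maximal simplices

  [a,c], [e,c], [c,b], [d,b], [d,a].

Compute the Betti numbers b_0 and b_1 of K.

b_0 = 1, b_1 = 1.

K has 5 vertices, 5 edges.
rank ∂_0 = 0, rank ∂_1 = 4 ⇒ b_0 = 5 − 0 − 4 = 1; all invariant factors of ∂_1 are 1 so no torsion. So H_0 = Z.
rank ∂_1 = 4, rank ∂_2 = 0 ⇒ b_1 = 5 − 4 − 0 = 1. So H_1 = Z.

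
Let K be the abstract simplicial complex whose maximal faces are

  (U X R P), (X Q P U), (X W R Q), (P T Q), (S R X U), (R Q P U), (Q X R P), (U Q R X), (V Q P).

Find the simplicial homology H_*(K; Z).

H_0 ≅ Z,  H_1 = 0,  H_2 = 0,  H_3 ≅ Z.

We work with the vertex ordering P < Q < R < S < T < U < V < W < X. The simplices of K, each written with vertices in increasing order, are:

  0-simplices (9): P, Q, R, S, T, U, V, W, X
  1-simplices (20): PQ, PR, PT, PU, PV, PX, QR, QT, QU, QV, QW, QX, RS, RU, RW, RX, SU, SX, UX, WX
  2-simplices (18): PQR, PQT, PQU, PQV, PQX, PRU, PRX, PUX, QRU, QRW, QRX, QUX, QWX, RSU, RSX, RUX, RWX, SUX
  3-simplices (7): PQRU, PQRX, PQUX, PRUX, QRUX, QRWX, RSUX

giving chain groups C_0 ≅ Z^9, C_1 ≅ Z^20, C_2 ≅ Z^18, C_3 ≅ Z^7.

∂_1: C_1 → C_0 maps an edge to its endpoints' difference, ∂[p,q] = q − p. For instance
  ∂PQ = Q − P.
The resulting 9×20 matrix has rank 8, and its Smith normal form has invariant factors (1,1,1,1,1,1,1,1).

Boundary ∂_2: C_2 → C_1 acts by ∂[p,q,r] = [q,r] − [p,r] + [p,q]. For instance
  ∂SUX = UX − SX + SU,
  ∂RWX = WX − RX + RW.
This gives a 20×18 integer matrix of rank 12; reducing to Smith normal form yields diagonal entries (1,1,1,1,1,1,1,1,1,1,1,1).

∂_3: C_3 → C_2 sends each 3-simplex σ to the alternating sum Σ_i (−1)^i (σ with its i-th vertex removed). For instance
  ∂PRUX = RUX − PUX + PRX − PRU,
  ∂QRWX = RWX − QWX + QRX − QRW.
The 18×7 boundary matrix has rank 6 and Smith normal form diag(1,1,1,1,1,1).

Computing H_k = (kernel of ∂_k) / (image of ∂_{k+1}):

  H_0: rank C_0 − rank ∂_1 = 9 − 8 = 1, and the invariant factors of ∂_1 are all 1, so H_0 = Z.
  H_1: rank ker ∂_1 − rank ∂_2 = (20 − 8) − 12 = 0, and the invariant factors of ∂_2 are all 1, so H_1 = 0.
  H_2: rank ker ∂_2 − rank ∂_3 = (18 − 12) − 6 = 0, and the invariant factors of ∂_3 are all 1, so H_2 = 0.
  H_3: rank ker ∂_3 − rank ∂_4 = (7 − 6) − 0 = 1, and there is no ∂_4, so H_3 = Z.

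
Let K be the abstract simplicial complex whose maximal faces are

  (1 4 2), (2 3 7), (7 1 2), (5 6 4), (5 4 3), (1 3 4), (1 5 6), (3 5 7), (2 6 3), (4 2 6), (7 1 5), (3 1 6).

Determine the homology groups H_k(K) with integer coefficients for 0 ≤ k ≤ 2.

H_0 ≅ Z,  H_1 ≅ Z/2,  H_2 = 0.

Take the total order 1 < 2 < 3 < 4 < 5 < 6 < 7 on the vertex set. Then K (dimension 2) consists of the simplices:

  0-simplices (7): [1], [2], [3], [4], [5], [6], [7]
  1-simplices (18): [1,2], [1,3], [1,4], [1,5], [1,6], [1,7], [2,3], [2,4], [2,6], [2,7], [3,4], [3,5], [3,6], [3,7], [4,5], [4,6], [5,6], [5,7]
  2-simplices (12): [1,2,4], [1,2,7], [1,3,4], [1,3,6], [1,5,6], [1,5,7], [2,3,6], [2,3,7], [2,4,6], [3,4,5], [3,5,7], [4,5,6]

giving chain groups C_0 ≅ Z^7, C_1 ≅ Z^18, C_2 ≅ Z^12.

∂_1: C_1 → C_0 is given by ∂[p,q] = [q] − [p]. For instance
  ∂[3,5] = [5] − [3].
The resulting 7×18 matrix has rank 6, and its Smith normal form has invariant factors (1,1,1,1,1,1).

The boundary map ∂_2: C_2 → C_1 acts by ∂[p,q,r] = [q,r] − [p,r] + [p,q]. For instance
  ∂[1,3,4] = [3,4] − [1,4] + [1,3],
  ∂[4,5,6] = [5,6] − [4,6] + [4,5].
As a 18×12 matrix over Z this has rank 12, with invariant factors (1,1,1,1,1,1,1,1,1,1,1,2).

Computing H_k = (kernel of ∂_k) / (image of ∂_{k+1}):

  H_0: rank C_0 − rank ∂_1 = 7 − 6 = 1, and the invariant factors of ∂_1 are all 1, so H_0 = Z.
  H_1: rank ker ∂_1 − rank ∂_2 = (18 − 6) − 12 = 0, and ∂_2 has invariant factor 2 > 1, so H_1 = Z/2.
  H_2: rank ker ∂_2 − rank ∂_3 = (12 − 12) − 0 = 0, and there is no ∂_3, so H_2 = 0.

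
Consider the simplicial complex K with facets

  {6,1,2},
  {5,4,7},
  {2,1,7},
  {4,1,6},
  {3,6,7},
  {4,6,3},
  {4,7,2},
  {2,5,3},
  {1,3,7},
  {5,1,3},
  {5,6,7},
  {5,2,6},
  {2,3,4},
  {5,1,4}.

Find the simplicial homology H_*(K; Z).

H_0 = Z,  H_1 = Z^2,  H_2 = Z.

Fix the vertex order 1 < 2 < 3 < 4 < 5 < 6 < 7 and write every simplex with vertices in increasing order. Then dim K = 2 and the simplices of K are:

  0-simplices (7): [1], [2], [3], [4], [5], [6], [7]
  1-simplices (21): [1,2], [1,3], [1,4], [1,5], [1,6], [1,7], [2,3], [2,4], [2,5], [2,6], [2,7], [3,4], [3,5], [3,6], [3,7], [4,5], [4,6], [4,7], [5,6], [5,7], [6,7]
  2-simplices (14): [1,2,6], [1,2,7], [1,3,5], [1,3,7], [1,4,5], [1,4,6], [2,3,4], [2,3,5], [2,4,7], [2,5,6], [3,4,6], [3,6,7], [4,5,7], [5,6,7]

giving chain groups C_0 ≅ Z^7, C_1 ≅ Z^21, C_2 ≅ Z^14.

∂_1: C_1 → C_0 is given by ∂[p,q] = [q] − [p].
The 7×21 boundary matrix has rank 6 and Smith normal form diag(1,1,1,1,1,1).

Boundary ∂_2: C_2 → C_1 sends each 2-simplex [p,q,r] to [q,r] − [p,r] + [p,q]. For instance
  ∂[2,3,5] = [3,5] − [2,5] + [2,3],
  ∂[1,3,7] = [3,7] − [1,7] + [1,3].
The 21×14 boundary matrix has rank 13 and Smith normal form diag(1,1,1,1,1,1,1,1,1,1,1,1,1).

From H_k ≅ ker(∂_k) / im(∂_{k+1}) we obtain:

  H_0: rank C_0 − rank ∂_1 = 7 − 6 = 1, and the invariant factors of ∂_1 are all 1, so H_0 ≅ Z.
  H_1: rank ker ∂_1 − rank ∂_2 = (21 − 6) − 13 = 2, and the invariant factors of ∂_2 are all 1, so H_1 ≅ Z^2.
  H_2: rank ker ∂_2 − rank ∂_3 = (14 − 13) − 0 = 1, and there is no ∂_3, so H_2 ≅ Z.

As a check, the Euler characteristic is 7 − 21 + 14 = 0, which agrees with 1 − 2 + 1 = 0.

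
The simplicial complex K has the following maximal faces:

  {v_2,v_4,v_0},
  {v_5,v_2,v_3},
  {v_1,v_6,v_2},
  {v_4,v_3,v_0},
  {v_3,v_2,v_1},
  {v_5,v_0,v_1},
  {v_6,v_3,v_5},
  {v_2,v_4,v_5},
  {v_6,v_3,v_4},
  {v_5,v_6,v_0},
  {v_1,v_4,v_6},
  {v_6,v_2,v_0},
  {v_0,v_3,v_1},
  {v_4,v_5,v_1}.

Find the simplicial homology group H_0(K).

H_0 = Z.

Order the vertices as v_0 < v_1 < v_2 < v_3 < v_4 < v_5 < v_6. Listing each simplex with vertices in this order, K has dimension 2 with simplices:

  0-simplices (7): [v_0], [v_1], [v_2], [v_3], [v_4], [v_5], [v_6]
  1-simplices (21): (21 of them)
  2-simplices (14): (14 of them)

giving chain groups C_0 ≅ Z^7, C_1 ≅ Z^21, C_2 ≅ Z^14.

The boundary map ∂_1: C_1 → C_0 maps an edge to its endpoints' difference, ∂[p,q] = q − p. For instance
  ∂[v_1,v_4] = [v_4] − [v_1].
This gives a 7×21 integer matrix of rank 6; reducing to Smith normal form yields diagonal entries (1,1,1,1,1,1).

∂_2: C_2 → C_1 maps a triangle to the signed sum of its edges. For instance
  ∂[v_0,v_2,v_6] = [v_2,v_6] − [v_0,v_6] + [v_0,v_2],
  ∂[v_1,v_2,v_6] = [v_2,v_6] − [v_1,v_6] + [v_1,v_2].
The 21×14 boundary matrix has rank 13 and Smith normal form diag(1,1,1,1,1,1,1,1,1,1,1,1,1).

Computing H_k = (kernel of ∂_k) / (image of ∂_{k+1}):

  H_0: rank C_0 − rank ∂_1 = 7 − 6 = 1, and the invariant factors of ∂_1 are all 1, so H_0 = Z.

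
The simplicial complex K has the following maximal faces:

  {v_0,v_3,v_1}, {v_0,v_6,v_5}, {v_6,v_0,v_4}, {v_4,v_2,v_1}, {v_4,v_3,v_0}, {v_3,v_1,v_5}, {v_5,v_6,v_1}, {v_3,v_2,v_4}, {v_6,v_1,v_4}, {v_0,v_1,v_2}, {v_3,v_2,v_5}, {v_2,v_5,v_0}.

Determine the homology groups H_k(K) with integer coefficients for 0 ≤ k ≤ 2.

Fix the vertex order v_0 < v_1 < v_2 < v_3 < v_4 < v_5 < v_6 and write every simplex with vertices in increasing order. Then dim K = 2 and the simplices of K are:

  0-simplices (7): [v_0], [v_1], [v_2], [v_3], [v_4], [v_5], [v_6]
  1-simplices (18): (18 of them)
  2-simplices (12): (12 of them)

giving chain groups C_0 ≅ Z^7, C_1 ≅ Z^18, C_2 ≅ Z^12.

Boundary ∂_1: C_1 → C_0 maps an edge to its endpoints' difference, ∂[p,q] = q − p. For instance
  ∂[v_4,v_6] = [v_6] − [v_4].
As a 7×18 matrix over Z this has rank 6, with invariant factors (1,1,1,1,1,1).

The boundary map ∂_2: C_2 → C_1 maps a triangle to the signed sum of its edges. For instance
  ∂[v_1,v_4,v_6] = [v_4,v_6] − [v_1,v_6] + [v_1,v_4],
  ∂[v_0,v_1,v_2] = [v_1,v_2] − [v_0,v_2] + [v_0,v_1].
As a 18×12 matrix over Z this has rank 12, with invariant factors (1,1,1,1,1,1,1,1,1,1,1,2).

Reading off H_k = ker ∂_k / im ∂_{k+1}:

  H_0: rank C_0 − rank ∂_1 = 7 − 6 = 1, and the invariant factors of ∂_1 are all 1, so H_0 = Z.
  H_1: rank ker ∂_1 − rank ∂_2 = (18 − 6) − 12 = 0, and ∂_2 has invariant factor 2 > 1, so H_1 = Z_2.
  H_2: rank ker ∂_2 − rank ∂_3 = (12 − 12) − 0 = 0, and there is no ∂_3, so H_2 = 0.

(K is a triangulation of the real projective plane RP^2.)

H_0 ≅ Z,  H_1 ≅ Z_2,  H_2 = 0.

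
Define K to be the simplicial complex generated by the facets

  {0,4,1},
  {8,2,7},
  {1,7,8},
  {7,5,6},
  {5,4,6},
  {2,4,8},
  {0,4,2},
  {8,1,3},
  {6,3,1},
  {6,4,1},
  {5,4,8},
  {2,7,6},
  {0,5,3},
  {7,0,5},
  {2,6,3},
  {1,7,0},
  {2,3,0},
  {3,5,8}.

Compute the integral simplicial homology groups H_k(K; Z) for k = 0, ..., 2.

H_0 ≅ Z,  H_1 ≅ Z^2,  H_2 ≅ Z.

Take the total order 0 < 1 < 2 < 3 < 4 < 5 < 6 < 7 < 8 on the vertex set. Then K (dimension 2) consists of the simplices:

  0-simplices (9): [0], [1], [2], [3], [4], [5], [6], [7], [8]
  1-simplices (27): (27 of them)
  2-simplices (18): [0,1,4], [0,1,7], [0,2,3], [0,2,4], [0,3,5], [0,5,7], [1,3,6], [1,3,8], [1,4,6], [1,7,8], [2,3,6], [2,4,8], [2,6,7], [2,7,8], [3,5,8], [4,5,6], [4,5,8], [5,6,7]

giving chain groups C_0 ≅ Z^9, C_1 ≅ Z^27, C_2 ≅ Z^18.

Boundary ∂_1: C_1 → C_0 sends each edge [p,q] (with p < q) to q − p.
The resulting 9×27 matrix has rank 8, and its Smith normal form has invariant factors (1,1,1,1,1,1,1,1).

The boundary map ∂_2: C_2 → C_1 sends each 2-simplex [p,q,r] to [q,r] − [p,r] + [p,q]. For instance
  ∂[0,1,4] = [1,4] − [0,4] + [0,1],
  ∂[2,7,8] = [7,8] − [2,8] + [2,7].
The resulting 27×18 matrix has rank 17, and its Smith normal form has invariant factors (1,1,1,1,1,1,1,1,1,1,1,1,1,1,1,1,1).

Now H_k = ker ∂_k / im ∂_{k+1}, so:

  H_0: rank C_0 − rank ∂_1 = 9 − 8 = 1, and the invariant factors of ∂_1 are all 1, so H_0 ≅ Z.
  H_1: rank ker ∂_1 − rank ∂_2 = (27 − 8) − 17 = 2, and the invariant factors of ∂_2 are all 1, so H_1 ≅ Z^2.
  H_2: rank ker ∂_2 − rank ∂_3 = (18 − 17) − 0 = 1, and there is no ∂_3, so H_2 ≅ Z.

As a check, the Euler characteristic is 9 − 27 + 18 = 0, which agrees with 1 − 2 + 1 = 0.
(K is a triangulation of the torus T^2.)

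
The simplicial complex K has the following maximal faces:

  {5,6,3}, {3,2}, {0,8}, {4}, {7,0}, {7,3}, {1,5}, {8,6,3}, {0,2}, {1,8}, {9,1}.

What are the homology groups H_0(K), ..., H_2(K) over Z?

H_0 = Z^2,  H_1 = Z^3,  H_2 = 0.

K has 10 vertices, 13 edges, 2 triangles.
rank ∂_0 = 0, rank ∂_1 = 8 ⇒ b_0 = 10 − 0 − 8 = 2; all invariant factors of ∂_1 are 1 so no torsion. So H_0 ≅ Z^2.
rank ∂_1 = 8, rank ∂_2 = 2 ⇒ b_1 = 13 − 8 − 2 = 3; all invariant factors of ∂_2 are 1 so no torsion. So H_1 ≅ Z^3.
rank ∂_2 = 2, rank ∂_3 = 0 ⇒ b_2 = 2 − 2 − 0 = 0. So H_2 ≅ 0.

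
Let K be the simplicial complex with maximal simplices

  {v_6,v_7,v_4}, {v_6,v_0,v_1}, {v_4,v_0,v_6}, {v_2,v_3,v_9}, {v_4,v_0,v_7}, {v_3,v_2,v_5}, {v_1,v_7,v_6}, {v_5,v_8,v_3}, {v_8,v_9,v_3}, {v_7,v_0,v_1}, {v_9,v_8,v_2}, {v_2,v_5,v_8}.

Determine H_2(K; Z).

Order the vertices as v_0 < v_1 < v_2 < v_3 < v_4 < v_5 < v_6 < v_7 < v_8 < v_9. Listing each simplex with vertices in this order, K has dimension 2 with simplices:

  0-simplices (10): [v_0], [v_1], [v_2], [v_3], [v_4], [v_5], [v_6], [v_7], [v_8], [v_9]
  1-simplices (18): (18 of them)
  2-simplices (12): (12 of them)

so the chain groups are C_0 ≅ Z^10, C_1 ≅ Z^18, C_2 ≅ Z^12.

Boundary ∂_1: C_1 → C_0 maps an edge to its endpoints' difference, ∂[p,q] = q − p. For instance
  ∂[v_5,v_8] = [v_8] − [v_5].
The resulting 10×18 matrix has rank 8, and its Smith normal form has invariant factors (1,1,1,1,1,1,1,1).

∂_2: C_2 → C_1 acts by ∂[p,q,r] = [q,r] − [p,r] + [p,q]. For instance
  ∂[v_1,v_6,v_7] = [v_6,v_7] − [v_1,v_7] + [v_1,v_6],
  ∂[v_2,v_5,v_8] = [v_5,v_8] − [v_2,v_8] + [v_2,v_5].
This gives a 18×12 integer matrix of rank 10; reducing to Smith normal form yields diagonal entries (1,1,1,1,1,1,1,1,1,1).

Now H_k = ker ∂_k / im ∂_{k+1}, so:

  H_2: rank ker ∂_2 − rank ∂_3 = (12 − 10) − 0 = 2, and there is no ∂_3, so H_2 = Z^2.

(K is a triangulation of the disjoint union of the 2-sphere S^2 and the 2-sphere S^2.)

H_2 = Z^2.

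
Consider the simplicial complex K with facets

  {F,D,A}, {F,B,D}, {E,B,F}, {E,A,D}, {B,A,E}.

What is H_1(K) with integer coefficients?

Fix the vertex order A < B < D < E < F and write every simplex with vertices in increasing order. Then dim K = 2 and the simplices of K are:

  0-simplices (5): A, B, D, E, F
  1-simplices (10): AB, AD, AE, AF, BD, BE, BF, DE, DF, EF
  2-simplices (5): ABE, ADE, ADF, BDF, BEF

Hence C_0 ≅ Z^5, C_1 ≅ Z^10, C_2 ≅ Z^5.

∂_1: C_1 → C_0 is given by ∂[p,q] = [q] − [p]. For instance
  ∂DF = F − D.
The resulting 5×10 matrix has rank 4, and its Smith normal form has invariant factors (1,1,1,1).

The boundary map ∂_2: C_2 → C_1 maps a triangle to the signed sum of its edges. For instance
  ∂ABE = BE − AE + AB,
  ∂ADF = DF − AF + AD.
This gives a 10×5 integer matrix of rank 5; reducing to Smith normal form yields diagonal entries (1,1,1,1,1).

From H_k ≅ ker(∂_k) / im(∂_{k+1}) we obtain:

  H_1: rank ker ∂_1 − rank ∂_2 = (10 − 4) − 5 = 1, and the invariant factors of ∂_2 are all 1, so H_1 = Z.

H_1 ≅ Z.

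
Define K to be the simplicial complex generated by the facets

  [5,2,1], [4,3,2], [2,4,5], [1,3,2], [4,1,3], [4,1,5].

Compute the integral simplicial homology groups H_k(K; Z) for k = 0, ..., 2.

H_0 ≅ Z,  H_1 = 0,  H_2 ≅ Z.

Order the vertices as 1 < 2 < 3 < 4 < 5. Listing each simplex with vertices in this order, K has dimension 2 with simplices:

  0-simplices (5): [1], [2], [3], [4], [5]
  1-simplices (9): [1,2], [1,3], [1,4], [1,5], [2,3], [2,4], [2,5], [3,4], [4,5]
  2-simplices (6): [1,2,3], [1,2,5], [1,3,4], [1,4,5], [2,3,4], [2,4,5]

Hence C_0 ≅ Z^5, C_1 ≅ Z^9, C_2 ≅ Z^6.

Boundary ∂_1: C_1 → C_0 is given by ∂[p,q] = [q] − [p].
The 5×9 boundary matrix has rank 4 and Smith normal form diag(1,1,1,1).

∂_2: C_2 → C_1 sends each 2-simplex [p,q,r] to [q,r] − [p,r] + [p,q]. For instance
  ∂[1,2,5] = [2,5] − [1,5] + [1,2],
  ∂[1,3,4] = [3,4] − [1,4] + [1,3].
The 9×6 boundary matrix has rank 5 and Smith normal form diag(1,1,1,1,1).

From H_k ≅ ker(∂_k) / im(∂_{k+1}) we obtain:

  H_0: rank C_0 − rank ∂_1 = 5 − 4 = 1, and the invariant factors of ∂_1 are all 1, so H_0 = Z.
  H_1: rank ker ∂_1 − rank ∂_2 = (9 − 4) − 5 = 0, and the invariant factors of ∂_2 are all 1, so H_1 = 0.
  H_2: rank ker ∂_2 − rank ∂_3 = (6 − 5) − 0 = 1, and there is no ∂_3, so H_2 = Z.

As a check, the Euler characteristic is 5 − 9 + 6 = 2, which agrees with 1 − 0 + 1 = 2.
(K is a triangulation of the 2-sphere S^2.)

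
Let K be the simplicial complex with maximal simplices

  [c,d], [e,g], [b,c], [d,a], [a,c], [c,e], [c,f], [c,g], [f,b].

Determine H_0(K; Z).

We work with the vertex ordering a < b < c < d < e < f < g. The simplices of K, each written with vertices in increasing order, are:

  0-simplices (7): a, b, c, d, e, f, g
  1-simplices (9): ac, ad, bc, bf, cd, ce, cf, cg, eg

so the chain groups are C_0 ≅ Z^7, C_1 ≅ Z^9.

∂_1: C_1 → C_0 sends each edge [p,q] (with p < q) to q − p.
As a 7×9 matrix over Z this has rank 6, with invariant factors (1,1,1,1,1,1).

Now H_k = ker ∂_k / im ∂_{k+1}, so:

  H_0: rank C_0 − rank ∂_1 = 7 − 6 = 1, and the invariant factors of ∂_1 are all 1, so H_0 ≅ Z.

H_0 ≅ Z.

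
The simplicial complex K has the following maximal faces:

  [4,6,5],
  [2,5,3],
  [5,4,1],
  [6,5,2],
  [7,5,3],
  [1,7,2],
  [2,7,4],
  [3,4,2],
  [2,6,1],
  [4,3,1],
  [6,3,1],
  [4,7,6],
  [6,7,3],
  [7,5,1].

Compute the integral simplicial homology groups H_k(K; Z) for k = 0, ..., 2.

H_0 ≅ Z,  H_1 ≅ Z^2,  H_2 ≅ Z.

K has 7 vertices, 21 edges, 14 triangles.
rank ∂_0 = 0, rank ∂_1 = 6 ⇒ b_0 = 7 − 0 − 6 = 1; all invariant factors of ∂_1 are 1 so no torsion. So H_0 ≅ Z.
rank ∂_1 = 6, rank ∂_2 = 13 ⇒ b_1 = 21 − 6 − 13 = 2; all invariant factors of ∂_2 are 1 so no torsion. So H_1 ≅ Z^2.
rank ∂_2 = 13, rank ∂_3 = 0 ⇒ b_2 = 14 − 13 − 0 = 1. So H_2 ≅ Z.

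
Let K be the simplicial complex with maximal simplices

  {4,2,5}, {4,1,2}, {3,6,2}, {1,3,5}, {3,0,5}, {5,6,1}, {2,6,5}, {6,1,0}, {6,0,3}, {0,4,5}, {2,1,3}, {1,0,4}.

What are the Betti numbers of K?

We work with the vertex ordering 0 < 1 < 2 < 3 < 4 < 5 < 6. The simplices of K, each written with vertices in increasing order, are:

  0-simplices (7): [0], [1], [2], [3], [4], [5], [6]
  1-simplices (18): [0,1], [0,3], [0,4], [0,5], [0,6], [1,2], [1,3], [1,4], [1,5], [1,6], [2,3], [2,4], [2,5], [2,6], [3,5], [3,6], [4,5], [5,6]
  2-simplices (12): [0,1,4], [0,1,6], [0,3,5], [0,3,6], [0,4,5], [1,2,3], [1,2,4], [1,3,5], [1,5,6], [2,3,6], [2,4,5], [2,5,6]

giving chain groups C_0 ≅ Z^7, C_1 ≅ Z^18, C_2 ≅ Z^12.

Boundary ∂_1: C_1 → C_0 is given by ∂[p,q] = [q] − [p].
This gives a 7×18 integer matrix of rank 6; reducing to Smith normal form yields diagonal entries (1,1,1,1,1,1).

The boundary map ∂_2: C_2 → C_1 maps a triangle to the signed sum of its edges. For instance
  ∂[1,3,5] = [3,5] − [1,5] + [1,3],
  ∂[0,3,5] = [3,5] − [0,5] + [0,3].
The resulting 18×12 matrix has rank 12, and its Smith normal form has invariant factors (1,1,1,1,1,1,1,1,1,1,1,2).

Computing H_k = (kernel of ∂_k) / (image of ∂_{k+1}):

  H_0: rank C_0 − rank ∂_1 = 7 − 6 = 1, and the invariant factors of ∂_1 are all 1, so H_0 ≅ Z.
  H_1: rank ker ∂_1 − rank ∂_2 = (18 − 6) − 12 = 0, and ∂_2 has invariant factor 2 > 1, so H_1 ≅ Z/2Z.
  H_2: rank ker ∂_2 − rank ∂_3 = (12 − 12) − 0 = 0, and there is no ∂_3, so H_2 ≅ 0.

Hence the Betti numbers are b_0 = 1, b_1 = 0, b_2 = 0.

b_0 = 1, b_1 = 0, b_2 = 0.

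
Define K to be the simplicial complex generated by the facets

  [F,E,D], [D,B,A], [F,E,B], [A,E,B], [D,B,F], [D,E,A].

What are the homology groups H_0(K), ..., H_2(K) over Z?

H_0 = Z,  H_1 = 0,  H_2 = Z.

Take the total order A < B < D < E < F on the vertex set. Then K (dimension 2) consists of the simplices:

  0-simplices (5): A, B, D, E, F
  1-simplices (9): AB, AD, AE, BD, BE, BF, DE, DF, EF
  2-simplices (6): ABD, ABE, ADE, BDF, BEF, DEF

so the chain groups are C_0 ≅ Z^5, C_1 ≅ Z^9, C_2 ≅ Z^6.

∂_1: C_1 → C_0 sends each edge [p,q] (with p < q) to q − p. For instance
  ∂DF = F − D.
As a 5×9 matrix over Z this has rank 4, with invariant factors (1,1,1,1).

The boundary map ∂_2: C_2 → C_1 acts by ∂[p,q,r] = [q,r] − [p,r] + [p,q]. For instance
  ∂DEF = EF − DF + DE,
  ∂BDF = DF − BF + BD.
As a 9×6 matrix over Z this has rank 5, with invariant factors (1,1,1,1,1).

Computing H_k = (kernel of ∂_k) / (image of ∂_{k+1}):

  H_0: rank C_0 − rank ∂_1 = 5 − 4 = 1, and the invariant factors of ∂_1 are all 1, so H_0 = Z.
  H_1: rank ker ∂_1 − rank ∂_2 = (9 − 4) − 5 = 0, and the invariant factors of ∂_2 are all 1, so H_1 = 0.
  H_2: rank ker ∂_2 − rank ∂_3 = (6 − 5) − 0 = 1, and there is no ∂_3, so H_2 = Z.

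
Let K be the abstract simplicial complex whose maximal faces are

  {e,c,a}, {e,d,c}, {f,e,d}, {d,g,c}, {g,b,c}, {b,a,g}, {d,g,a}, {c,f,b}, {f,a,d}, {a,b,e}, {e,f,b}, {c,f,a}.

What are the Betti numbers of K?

K has 7 vertices, 18 edges, 12 triangles.
rank ∂_0 = 0, rank ∂_1 = 6 ⇒ b_0 = 7 − 0 − 6 = 1; all invariant factors of ∂_1 are 1 so no torsion. So H_0 ≅ Z.
rank ∂_1 = 6, rank ∂_2 = 12 ⇒ b_1 = 18 − 6 − 12 = 0; ∂_2 has invariant factor(s) [2] giving torsion. So H_1 ≅ Z/2.
rank ∂_2 = 12, rank ∂_3 = 0 ⇒ b_2 = 12 − 12 − 0 = 0. So H_2 ≅ 0.

b_0 = 1, b_1 = 0, b_2 = 0.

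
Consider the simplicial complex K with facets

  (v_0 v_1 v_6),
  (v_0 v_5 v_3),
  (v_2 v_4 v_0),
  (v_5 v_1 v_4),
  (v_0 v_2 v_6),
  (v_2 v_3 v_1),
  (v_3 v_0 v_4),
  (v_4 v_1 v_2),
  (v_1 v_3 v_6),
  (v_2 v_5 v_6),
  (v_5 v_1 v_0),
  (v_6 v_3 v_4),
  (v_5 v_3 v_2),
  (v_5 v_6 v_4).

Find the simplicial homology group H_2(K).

We work with the vertex ordering v_0 < v_1 < v_2 < v_3 < v_4 < v_5 < v_6. The simplices of K, each written with vertices in increasing order, are:

  0-simplices (7): [v_0], [v_1], [v_2], [v_3], [v_4], [v_5], [v_6]
  1-simplices (21): (21 of them)
  2-simplices (14): (14 of them)

Hence C_0 ≅ Z^7, C_1 ≅ Z^21, C_2 ≅ Z^14.

Boundary ∂_1: C_1 → C_0 maps an edge to its endpoints' difference, ∂[p,q] = q − p. For instance
  ∂[v_0,v_6] = [v_6] − [v_0].
The 7×21 boundary matrix has rank 6 and Smith normal form diag(1,1,1,1,1,1).

The boundary map ∂_2: C_2 → C_1 maps a triangle to the signed sum of its edges. For instance
  ∂[v_2,v_3,v_5] = [v_3,v_5] − [v_2,v_5] + [v_2,v_3],
  ∂[v_1,v_3,v_6] = [v_3,v_6] − [v_1,v_6] + [v_1,v_3].
As a 21×14 matrix over Z this has rank 13, with invariant factors (1,1,1,1,1,1,1,1,1,1,1,1,1).

Now H_k = ker ∂_k / im ∂_{k+1}, so:

  H_2: rank ker ∂_2 − rank ∂_3 = (14 − 13) − 0 = 1, and there is no ∂_3, so H_2 = Z.

(K is a triangulation of the torus T^2.)

H_2 = Z.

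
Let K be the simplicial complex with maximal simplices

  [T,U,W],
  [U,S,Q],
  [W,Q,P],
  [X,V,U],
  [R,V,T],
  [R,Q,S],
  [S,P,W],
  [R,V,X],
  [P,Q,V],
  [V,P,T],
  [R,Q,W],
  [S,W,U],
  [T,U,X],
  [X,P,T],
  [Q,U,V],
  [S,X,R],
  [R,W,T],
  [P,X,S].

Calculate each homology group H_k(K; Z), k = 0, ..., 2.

H_0 ≅ Z,  H_1 ≅ Z ⊕ Z/2,  H_2 = 0.

Fix the vertex order P < Q < R < S < T < U < V < W < X and write every simplex with vertices in increasing order. Then dim K = 2 and the simplices of K are:

  0-simplices (9): P, Q, R, S, T, U, V, W, X
  1-simplices (27): PQ, PS, PT, PV, PW, PX, QR, QS, QU, QV, QW, RS, RT, RV, RW, RX, SU, SW, SX, TU, TV, TW, TX, UV, UW, UX, VX
  2-simplices (18): PQV, PQW, PSW, PSX, PTV, PTX, QRS, QRW, QSU, QUV, RSX, RTV, RTW, RVX, SUW, TUW, TUX, UVX

giving chain groups C_0 ≅ Z^9, C_1 ≅ Z^27, C_2 ≅ Z^18.

The boundary map ∂_1: C_1 → C_0 sends each edge [p,q] (with p < q) to q − p.
As a 9×27 matrix over Z this has rank 8, with invariant factors (1,1,1,1,1,1,1,1).

Boundary ∂_2: C_2 → C_1 acts by ∂[p,q,r] = [q,r] − [p,r] + [p,q]. For instance
  ∂SUW = UW − SW + SU,
  ∂TUW = UW − TW + TU.
The 27×18 boundary matrix has rank 18 and Smith normal form diag(1,1,1,1,1,1,1,1,1,1,1,1,1,1,1,1,1,2).

Computing H_k = (kernel of ∂_k) / (image of ∂_{k+1}):

  H_0: rank C_0 − rank ∂_1 = 9 − 8 = 1, and the invariant factors of ∂_1 are all 1, so H_0 = Z.
  H_1: rank ker ∂_1 − rank ∂_2 = (27 − 8) − 18 = 1, and ∂_2 has invariant factor 2 > 1, so H_1 = Z ⊕ Z/2.
  H_2: rank ker ∂_2 − rank ∂_3 = (18 − 18) − 0 = 0, and there is no ∂_3, so H_2 = 0.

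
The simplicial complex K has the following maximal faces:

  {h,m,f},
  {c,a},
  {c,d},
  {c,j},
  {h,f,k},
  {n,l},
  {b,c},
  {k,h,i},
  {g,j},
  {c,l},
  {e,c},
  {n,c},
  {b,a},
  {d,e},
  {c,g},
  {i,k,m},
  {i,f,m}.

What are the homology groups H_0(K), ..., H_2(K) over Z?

H_0 ≅ Z^2,  H_1 ≅ Z^5,  H_2 = 0.

Order the vertices as a < b < c < d < e < f < g < h < i < j < k < l < m < n. Listing each simplex with vertices in this order, K has dimension 2 with simplices:

  0-simplices (14): a, b, c, d, e, f, g, h, i, j, k, l, m, n
  1-simplices (22): ab, ac, bc, cd, ce, cg, cj, cl, cn, de, fh, fi, fk, fm, gj, hi, hk, hm, ik, im, km, ln
  2-simplices (5): fhk, fhm, fim, hik, ikm

Hence C_0 ≅ Z^14, C_1 ≅ Z^22, C_2 ≅ Z^5.

∂_1: C_1 → C_0 is given by ∂[p,q] = [q] − [p].
The resulting 14×22 matrix has rank 12, and its Smith normal form has invariant factors (1,1,1,1,1,1,1,1,1,1,1,1).

The boundary map ∂_2: C_2 → C_1 maps a triangle to the signed sum of its edges. For instance
  ∂hik = ik − hk + hi,
  ∂fim = im − fm + fi.
As a 22×5 matrix over Z this has rank 5, with invariant factors (1,1,1,1,1).

From H_k ≅ ker(∂_k) / im(∂_{k+1}) we obtain:

  H_0: rank C_0 − rank ∂_1 = 14 − 12 = 2, and the invariant factors of ∂_1 are all 1, so H_0 ≅ Z^2.
  H_1: rank ker ∂_1 − rank ∂_2 = (22 − 12) − 5 = 5, and the invariant factors of ∂_2 are all 1, so H_1 ≅ Z^5.
  H_2: rank ker ∂_2 − rank ∂_3 = (5 − 5) − 0 = 0, and there is no ∂_3, so H_2 ≅ 0.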